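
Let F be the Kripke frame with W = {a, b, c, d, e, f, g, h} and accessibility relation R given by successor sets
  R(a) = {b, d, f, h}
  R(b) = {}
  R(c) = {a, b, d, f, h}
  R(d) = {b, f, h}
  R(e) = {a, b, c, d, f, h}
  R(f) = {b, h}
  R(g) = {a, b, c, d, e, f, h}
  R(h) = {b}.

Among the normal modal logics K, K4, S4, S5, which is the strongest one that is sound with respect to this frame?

Transitive (axiom 4): yes — every two-step R-path is closed by a direct edge.
Reflexive (axiom T): no — a is not related to itself.
Euclidean (axiom 5): no — a R b and a R d, but not b R d.
So F validates K, K4; S4 would additionally require R to be reflexive. The strongest is K4.

K4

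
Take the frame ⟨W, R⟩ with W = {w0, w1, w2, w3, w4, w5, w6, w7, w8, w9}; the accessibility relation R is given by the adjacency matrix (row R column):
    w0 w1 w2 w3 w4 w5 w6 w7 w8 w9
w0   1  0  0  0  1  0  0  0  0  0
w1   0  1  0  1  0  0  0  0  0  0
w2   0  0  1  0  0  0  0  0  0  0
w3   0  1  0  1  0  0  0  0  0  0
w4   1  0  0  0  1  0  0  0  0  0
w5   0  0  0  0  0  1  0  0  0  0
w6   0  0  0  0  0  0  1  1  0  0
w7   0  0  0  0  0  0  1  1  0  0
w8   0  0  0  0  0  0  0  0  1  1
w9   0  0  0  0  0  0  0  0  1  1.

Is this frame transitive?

Yes

Transitive: yes — every two-step R-path is closed by a direct edge.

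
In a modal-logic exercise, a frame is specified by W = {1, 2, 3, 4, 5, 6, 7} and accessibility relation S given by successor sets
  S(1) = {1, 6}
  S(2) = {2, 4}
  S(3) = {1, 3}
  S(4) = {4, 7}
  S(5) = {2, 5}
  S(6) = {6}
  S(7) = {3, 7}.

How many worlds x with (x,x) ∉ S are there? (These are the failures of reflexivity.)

S is reflexive; there are no such worlds.

0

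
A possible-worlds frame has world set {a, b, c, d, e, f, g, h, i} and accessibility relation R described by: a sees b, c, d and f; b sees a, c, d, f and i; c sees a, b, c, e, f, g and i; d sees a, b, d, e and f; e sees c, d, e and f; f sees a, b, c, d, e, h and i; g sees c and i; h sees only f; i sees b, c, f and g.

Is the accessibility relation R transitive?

No

Transitive: no — a R b and b R i, but not a R i.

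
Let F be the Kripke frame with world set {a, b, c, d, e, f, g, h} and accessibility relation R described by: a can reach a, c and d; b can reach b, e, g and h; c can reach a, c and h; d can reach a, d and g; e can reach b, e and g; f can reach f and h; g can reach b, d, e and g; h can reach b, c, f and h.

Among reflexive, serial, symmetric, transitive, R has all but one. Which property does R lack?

transitive

Reflexive: yes — every world is R-related to itself.
Serial: yes — every world has a successor (e.g. a R a).
Symmetric: yes — every pair in R has its reverse in R.
Transitive: no — a R c and c R h, but not a R h.
Only transitive fails.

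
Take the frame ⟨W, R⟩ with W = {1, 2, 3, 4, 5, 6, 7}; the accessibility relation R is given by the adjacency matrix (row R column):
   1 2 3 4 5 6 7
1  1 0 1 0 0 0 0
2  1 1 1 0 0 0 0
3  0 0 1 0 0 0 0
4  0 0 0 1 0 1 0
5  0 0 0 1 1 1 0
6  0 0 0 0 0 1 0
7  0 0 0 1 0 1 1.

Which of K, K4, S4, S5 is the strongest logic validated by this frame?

S4

Transitive (axiom 4): yes — every two-step R-path is closed by a direct edge.
Reflexive (axiom T): yes — every world is R-related to itself.
Euclidean (axiom 5): no — 2 R 3 and 2 R 1, but not 3 R 1.
So F validates K, K4, S4; S5 would additionally require R to be Euclidean. The strongest is S4.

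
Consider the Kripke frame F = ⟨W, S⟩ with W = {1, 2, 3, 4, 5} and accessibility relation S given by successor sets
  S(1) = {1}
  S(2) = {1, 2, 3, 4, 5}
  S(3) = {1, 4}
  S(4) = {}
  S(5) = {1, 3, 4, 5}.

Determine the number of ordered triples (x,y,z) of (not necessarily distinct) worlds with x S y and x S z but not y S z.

Enumerating: (2,1,2), (2,1,3), (2,1,4), (2,1,5), (2,3,2), (2,3,3), (2,3,5), (2,4,1), (2,4,2), (2,4,3), (2,4,4), (2,4,5), … and 13 more.
Total: 25.

25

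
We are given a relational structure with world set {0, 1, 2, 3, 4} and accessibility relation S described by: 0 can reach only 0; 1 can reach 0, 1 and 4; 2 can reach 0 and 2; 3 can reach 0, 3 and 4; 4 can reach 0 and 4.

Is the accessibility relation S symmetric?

Symmetric: no — 1 S 0 but not 0 S 1.

No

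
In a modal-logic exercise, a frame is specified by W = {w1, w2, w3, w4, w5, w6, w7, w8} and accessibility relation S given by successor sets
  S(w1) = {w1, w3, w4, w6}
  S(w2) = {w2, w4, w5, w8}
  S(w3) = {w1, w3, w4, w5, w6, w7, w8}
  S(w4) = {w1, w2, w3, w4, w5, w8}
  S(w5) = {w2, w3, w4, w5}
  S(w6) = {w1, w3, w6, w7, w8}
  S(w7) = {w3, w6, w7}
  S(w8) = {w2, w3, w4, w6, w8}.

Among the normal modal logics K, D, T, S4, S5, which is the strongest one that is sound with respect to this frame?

T

Serial (axiom D): yes — every world has a successor (e.g. w1 S w1).
Reflexive (axiom T): yes — every world is S-related to itself.
Transitive (axiom 4): no — w1 S w3 and w3 S w5, but not w1 S w5.
Euclidean (axiom 5): no — w1 S w4 and w1 S w6, but not w4 S w6.
So F validates K, D, T; S4 would additionally require S to be transitive. The strongest is T.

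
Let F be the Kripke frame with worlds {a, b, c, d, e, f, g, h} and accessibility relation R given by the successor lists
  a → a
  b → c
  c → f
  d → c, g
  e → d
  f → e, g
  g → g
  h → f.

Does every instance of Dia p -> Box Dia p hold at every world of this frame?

No

Axiom 5 corresponds to the accessibility relation being Euclidean.
Euclidean: no — d R c and d R g, but not c R g.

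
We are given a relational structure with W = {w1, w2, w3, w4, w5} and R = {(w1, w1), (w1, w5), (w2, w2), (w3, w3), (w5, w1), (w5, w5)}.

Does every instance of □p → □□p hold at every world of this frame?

Yes

Axiom 4 corresponds to the accessibility relation being transitive.
Transitive: yes — every two-step R-path is closed by a direct edge.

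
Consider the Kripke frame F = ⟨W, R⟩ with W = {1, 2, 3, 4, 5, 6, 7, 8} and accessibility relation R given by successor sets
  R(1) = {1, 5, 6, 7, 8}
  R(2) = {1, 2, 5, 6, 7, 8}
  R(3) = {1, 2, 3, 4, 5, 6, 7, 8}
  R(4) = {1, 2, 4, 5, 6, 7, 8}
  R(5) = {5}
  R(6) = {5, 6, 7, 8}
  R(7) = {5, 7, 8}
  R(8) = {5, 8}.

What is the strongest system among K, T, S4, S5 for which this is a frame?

S4

Reflexive (axiom T): yes — every world is R-related to itself.
Transitive (axiom 4): yes — every two-step R-path is closed by a direct edge.
Euclidean (axiom 5): no — 1 R 5 and 1 R 6, but not 5 R 6.
So F validates K, T, S4; S5 would additionally require R to be Euclidean. The strongest is S4.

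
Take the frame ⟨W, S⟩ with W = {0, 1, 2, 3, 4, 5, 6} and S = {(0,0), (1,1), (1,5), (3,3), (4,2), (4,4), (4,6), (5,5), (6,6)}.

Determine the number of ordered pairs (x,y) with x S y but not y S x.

3

Enumerating: (1,5), (4,2), (4,6).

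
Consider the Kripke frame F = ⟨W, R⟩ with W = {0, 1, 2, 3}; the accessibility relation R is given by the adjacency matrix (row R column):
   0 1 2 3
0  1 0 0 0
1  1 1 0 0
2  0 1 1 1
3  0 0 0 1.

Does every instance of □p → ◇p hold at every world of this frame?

Axiom D corresponds to the accessibility relation being serial.
Serial: yes — every world has a successor (e.g. 0 R 0).

Yes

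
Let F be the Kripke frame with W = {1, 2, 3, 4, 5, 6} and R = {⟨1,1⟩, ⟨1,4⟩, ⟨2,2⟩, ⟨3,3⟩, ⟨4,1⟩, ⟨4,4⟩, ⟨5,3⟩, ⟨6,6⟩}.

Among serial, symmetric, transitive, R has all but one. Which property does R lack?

symmetric

Serial: yes — every world has a successor (e.g. 1 R 1).
Symmetric: no — 5 R 3 but not 3 R 5.
Transitive: yes — every two-step R-path is closed by a direct edge.
Only symmetric fails.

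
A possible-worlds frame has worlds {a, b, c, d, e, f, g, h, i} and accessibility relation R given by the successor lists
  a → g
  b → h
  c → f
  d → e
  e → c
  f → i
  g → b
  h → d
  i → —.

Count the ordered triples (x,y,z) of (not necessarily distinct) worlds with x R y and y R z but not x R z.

Enumerating: (a,g,b), (b,h,d), (c,f,i), (d,e,c), (e,c,f), (g,b,h), (h,d,e).

7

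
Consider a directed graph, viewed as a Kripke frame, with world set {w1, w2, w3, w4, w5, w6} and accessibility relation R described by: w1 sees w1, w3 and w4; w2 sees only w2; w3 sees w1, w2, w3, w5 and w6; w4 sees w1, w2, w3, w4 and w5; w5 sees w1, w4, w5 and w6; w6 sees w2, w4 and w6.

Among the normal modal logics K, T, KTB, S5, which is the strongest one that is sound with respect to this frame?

T

Reflexive (axiom T): yes — every world is R-related to itself.
Symmetric (axiom B): no — w3 R w2 but not w2 R w3.
Euclidean (axiom 5): no — w1 R w3 and w1 R w4, but not w3 R w4.
So F validates K, T; KTB would additionally require R to be symmetric. The strongest is T.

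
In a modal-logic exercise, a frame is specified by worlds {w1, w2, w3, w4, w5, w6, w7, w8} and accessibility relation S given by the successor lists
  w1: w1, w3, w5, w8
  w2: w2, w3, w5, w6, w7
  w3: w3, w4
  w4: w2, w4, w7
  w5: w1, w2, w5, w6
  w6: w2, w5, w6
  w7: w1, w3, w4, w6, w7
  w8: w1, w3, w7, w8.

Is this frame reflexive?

Yes

Reflexive: yes — every world is S-related to itself.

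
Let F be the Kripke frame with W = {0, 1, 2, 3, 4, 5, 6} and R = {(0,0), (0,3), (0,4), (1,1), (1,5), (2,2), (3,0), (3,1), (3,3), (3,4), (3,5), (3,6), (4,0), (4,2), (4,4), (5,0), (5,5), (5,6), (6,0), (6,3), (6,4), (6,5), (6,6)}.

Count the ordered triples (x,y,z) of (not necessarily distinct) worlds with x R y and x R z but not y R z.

Enumerating: (0,4,3), (1,5,1), (3,0,1), (3,0,5), (3,0,6), (3,1,0), (3,1,3), (3,1,4), (3,1,6), (3,4,1), (3,4,3), (3,4,5), … and 17 more.
Total: 29.

29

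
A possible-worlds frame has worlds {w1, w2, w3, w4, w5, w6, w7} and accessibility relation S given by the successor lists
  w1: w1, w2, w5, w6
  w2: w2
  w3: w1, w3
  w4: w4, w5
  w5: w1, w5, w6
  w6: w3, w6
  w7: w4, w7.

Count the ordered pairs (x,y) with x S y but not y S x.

Enumerating: (w1,w2), (w1,w6), (w3,w1), (w4,w5), (w5,w6), (w6,w3), (w7,w4).

7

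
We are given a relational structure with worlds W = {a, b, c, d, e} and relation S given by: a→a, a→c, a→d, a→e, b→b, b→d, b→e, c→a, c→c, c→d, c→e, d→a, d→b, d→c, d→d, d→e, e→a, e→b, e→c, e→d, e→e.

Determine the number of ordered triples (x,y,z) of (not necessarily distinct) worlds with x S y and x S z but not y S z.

8

Enumerating: (d,a,b), (d,b,a), (d,b,c), (d,c,b), (e,a,b), (e,b,a), (e,b,c), (e,c,b).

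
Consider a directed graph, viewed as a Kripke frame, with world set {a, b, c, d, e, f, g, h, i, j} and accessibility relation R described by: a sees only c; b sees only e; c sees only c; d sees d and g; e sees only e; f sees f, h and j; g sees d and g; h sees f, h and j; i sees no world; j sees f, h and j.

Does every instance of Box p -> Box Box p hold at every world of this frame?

Yes

By correspondence theory, 4 is valid on a frame iff R is transitive.
Transitive: yes — every two-step R-path is closed by a direct edge.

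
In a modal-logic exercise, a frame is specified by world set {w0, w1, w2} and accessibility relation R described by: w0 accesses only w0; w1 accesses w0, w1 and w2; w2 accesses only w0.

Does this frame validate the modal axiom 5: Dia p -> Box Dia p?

No

By correspondence theory, 5 is valid on a frame iff R is Euclidean.
Euclidean: no — w1 R w0 and w1 R w2, but not w0 R w2.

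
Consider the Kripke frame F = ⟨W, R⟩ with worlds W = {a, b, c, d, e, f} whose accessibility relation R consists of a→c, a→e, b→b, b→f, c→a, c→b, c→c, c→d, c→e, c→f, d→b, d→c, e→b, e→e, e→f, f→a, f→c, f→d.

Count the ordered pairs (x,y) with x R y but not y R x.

9

Enumerating: (a,e), (b,f), (c,b), (c,e), (d,b), (e,b), (e,f), (f,a), (f,d).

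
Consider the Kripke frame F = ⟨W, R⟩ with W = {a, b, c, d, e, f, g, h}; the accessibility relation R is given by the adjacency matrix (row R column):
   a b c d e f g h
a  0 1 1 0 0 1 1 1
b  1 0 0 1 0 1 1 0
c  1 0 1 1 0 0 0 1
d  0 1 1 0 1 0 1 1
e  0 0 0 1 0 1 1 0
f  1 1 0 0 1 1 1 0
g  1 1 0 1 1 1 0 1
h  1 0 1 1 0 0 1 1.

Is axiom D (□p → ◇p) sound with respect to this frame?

The schema D characterises exactly the serial frames.
Serial: yes — every world has a successor (e.g. a R b).

Yes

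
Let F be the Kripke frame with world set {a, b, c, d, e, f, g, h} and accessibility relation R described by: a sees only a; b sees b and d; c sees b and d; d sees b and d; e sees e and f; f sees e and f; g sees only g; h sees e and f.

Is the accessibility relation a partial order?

Reflexive: no — c is not related to itself.
Transitive: yes — every two-step R-path is closed by a direct edge.
Antisymmetric: no — b R d and d R b with b ≠ d.
So R is not a partial order.

No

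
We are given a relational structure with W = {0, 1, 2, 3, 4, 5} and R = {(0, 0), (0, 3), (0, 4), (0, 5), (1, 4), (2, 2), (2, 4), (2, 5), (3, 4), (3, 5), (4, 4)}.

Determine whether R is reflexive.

No

Reflexive: no — 1 is not related to itself.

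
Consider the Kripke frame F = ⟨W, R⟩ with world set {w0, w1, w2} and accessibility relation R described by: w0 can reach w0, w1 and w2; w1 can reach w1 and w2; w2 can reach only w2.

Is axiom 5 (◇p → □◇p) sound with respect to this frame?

No

Axiom 5 corresponds to the accessibility relation being Euclidean.
Euclidean: no — w0 R w2 and w0 R w1, but not w2 R w1.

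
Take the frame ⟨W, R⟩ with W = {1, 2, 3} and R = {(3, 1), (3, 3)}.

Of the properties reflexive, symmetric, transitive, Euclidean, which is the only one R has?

transitive

Reflexive: no — 1 is not related to itself.
Symmetric: no — 3 R 1 but not 1 R 3.
Transitive: yes — every two-step R-path is closed by a direct edge.
Euclidean: no — 3 R 1 and 3 R 1, but not 1 R 1.
Only transitive holds.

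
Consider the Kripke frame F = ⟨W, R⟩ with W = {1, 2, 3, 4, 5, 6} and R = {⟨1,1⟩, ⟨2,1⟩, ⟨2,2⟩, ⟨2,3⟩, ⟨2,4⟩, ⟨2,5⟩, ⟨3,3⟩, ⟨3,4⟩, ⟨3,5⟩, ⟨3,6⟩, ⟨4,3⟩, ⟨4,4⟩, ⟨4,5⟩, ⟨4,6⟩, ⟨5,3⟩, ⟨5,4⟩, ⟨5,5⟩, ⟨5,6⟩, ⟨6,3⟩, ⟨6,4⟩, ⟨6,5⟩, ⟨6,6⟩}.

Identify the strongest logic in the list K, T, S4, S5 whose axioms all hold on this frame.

Reflexive (axiom T): yes — every world is R-related to itself.
Transitive (axiom 4): no — 2 R 3 and 3 R 6, but not 2 R 6.
Euclidean (axiom 5): no — 2 R 1 and 2 R 3, but not 1 R 3.
So F validates K, T; S4 would additionally require R to be transitive. The strongest is T.

T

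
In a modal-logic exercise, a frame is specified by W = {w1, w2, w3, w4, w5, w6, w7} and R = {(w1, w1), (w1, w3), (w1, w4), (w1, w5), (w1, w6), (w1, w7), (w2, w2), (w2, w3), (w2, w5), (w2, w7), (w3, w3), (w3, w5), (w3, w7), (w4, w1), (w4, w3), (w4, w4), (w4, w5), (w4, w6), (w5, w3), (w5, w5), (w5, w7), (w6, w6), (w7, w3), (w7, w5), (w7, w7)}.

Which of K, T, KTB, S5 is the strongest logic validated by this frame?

Reflexive (axiom T): yes — every world is R-related to itself.
Symmetric (axiom B): no — w1 R w3 but not w3 R w1.
Euclidean (axiom 5): no — w1 R w3 and w1 R w4, but not w3 R w4.
So F validates K, T; KTB would additionally require R to be symmetric. The strongest is T.

T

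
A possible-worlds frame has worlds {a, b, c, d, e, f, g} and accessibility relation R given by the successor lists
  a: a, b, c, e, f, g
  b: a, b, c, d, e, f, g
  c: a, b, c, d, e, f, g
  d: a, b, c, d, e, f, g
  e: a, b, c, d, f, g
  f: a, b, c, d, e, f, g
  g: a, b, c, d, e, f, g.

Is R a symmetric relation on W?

No

Symmetric: no — d R a but not a R d.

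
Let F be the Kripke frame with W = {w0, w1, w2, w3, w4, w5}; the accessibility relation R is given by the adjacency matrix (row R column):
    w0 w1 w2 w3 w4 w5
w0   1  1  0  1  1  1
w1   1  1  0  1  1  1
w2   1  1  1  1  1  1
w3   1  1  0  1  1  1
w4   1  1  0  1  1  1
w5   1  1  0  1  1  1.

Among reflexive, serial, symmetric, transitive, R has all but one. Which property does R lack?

Reflexive: yes — every world is R-related to itself.
Serial: yes — every world has a successor (e.g. w0 R w0).
Symmetric: no — w2 R w0 but not w0 R w2.
Transitive: yes — every two-step R-path is closed by a direct edge.
Only symmetric fails.

symmetric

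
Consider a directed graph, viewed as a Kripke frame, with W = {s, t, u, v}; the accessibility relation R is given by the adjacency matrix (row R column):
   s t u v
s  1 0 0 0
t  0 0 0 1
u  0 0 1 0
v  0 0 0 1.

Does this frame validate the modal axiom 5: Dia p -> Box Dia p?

Axiom 5 corresponds to the accessibility relation being Euclidean.
Euclidean: yes — any two successors of a common world are R-related.

Yes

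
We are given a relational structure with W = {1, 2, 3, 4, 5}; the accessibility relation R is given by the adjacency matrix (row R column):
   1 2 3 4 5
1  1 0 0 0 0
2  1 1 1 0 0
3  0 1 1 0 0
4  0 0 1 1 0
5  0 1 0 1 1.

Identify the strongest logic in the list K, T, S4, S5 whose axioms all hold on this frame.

T

Reflexive (axiom T): yes — every world is R-related to itself.
Transitive (axiom 4): no — 3 R 2 and 2 R 1, but not 3 R 1.
Euclidean (axiom 5): no — 2 R 1 and 2 R 3, but not 1 R 3.
So F validates K, T; S4 would additionally require R to be transitive. The strongest is T.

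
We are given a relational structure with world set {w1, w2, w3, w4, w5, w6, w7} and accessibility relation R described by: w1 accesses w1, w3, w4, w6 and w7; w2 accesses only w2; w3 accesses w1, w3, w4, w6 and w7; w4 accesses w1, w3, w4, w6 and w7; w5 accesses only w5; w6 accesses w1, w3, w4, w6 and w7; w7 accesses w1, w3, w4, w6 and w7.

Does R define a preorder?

Reflexive: yes — every world is R-related to itself.
Transitive: yes — every two-step R-path is closed by a direct edge.
So R is a preorder.

Yes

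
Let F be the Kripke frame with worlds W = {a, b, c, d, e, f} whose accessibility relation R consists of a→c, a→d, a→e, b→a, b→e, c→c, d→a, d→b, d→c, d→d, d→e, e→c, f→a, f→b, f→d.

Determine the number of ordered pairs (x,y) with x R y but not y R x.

11

Enumerating: (a,c), (a,e), (b,a), (b,e), (d,b), (d,c), (d,e), (e,c), (f,a), (f,b), (f,d).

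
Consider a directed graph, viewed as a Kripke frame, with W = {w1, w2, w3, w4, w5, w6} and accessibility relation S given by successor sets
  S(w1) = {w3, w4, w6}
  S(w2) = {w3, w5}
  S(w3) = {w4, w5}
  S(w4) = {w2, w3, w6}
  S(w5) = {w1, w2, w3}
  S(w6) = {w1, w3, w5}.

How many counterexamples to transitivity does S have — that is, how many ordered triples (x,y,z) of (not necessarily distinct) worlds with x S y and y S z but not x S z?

27

Enumerating: (w1,w3,w5), (w1,w4,w2), (w1,w6,w1), (w1,w6,w5), (w2,w3,w4), (w2,w5,w1), (w2,w5,w2), (w3,w4,w2), (w3,w4,w3), (w3,w4,w6), (w3,w5,w1), (w3,w5,w2), … and 15 more.
Total: 27.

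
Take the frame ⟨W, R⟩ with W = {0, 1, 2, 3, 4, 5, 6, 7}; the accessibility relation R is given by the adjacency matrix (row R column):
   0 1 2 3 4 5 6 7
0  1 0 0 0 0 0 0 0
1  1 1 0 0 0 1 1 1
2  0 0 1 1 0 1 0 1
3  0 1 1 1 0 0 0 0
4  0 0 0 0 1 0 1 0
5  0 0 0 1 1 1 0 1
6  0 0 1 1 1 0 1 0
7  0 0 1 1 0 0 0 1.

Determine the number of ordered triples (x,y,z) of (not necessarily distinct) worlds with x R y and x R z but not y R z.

37

Enumerating: (1,0,1), (1,0,5), (1,0,6), (1,0,7), (1,5,0), (1,5,1), (1,5,6), (1,6,0), (1,6,1), (1,6,5), (1,6,7), (1,7,0), … and 25 more.
Total: 37.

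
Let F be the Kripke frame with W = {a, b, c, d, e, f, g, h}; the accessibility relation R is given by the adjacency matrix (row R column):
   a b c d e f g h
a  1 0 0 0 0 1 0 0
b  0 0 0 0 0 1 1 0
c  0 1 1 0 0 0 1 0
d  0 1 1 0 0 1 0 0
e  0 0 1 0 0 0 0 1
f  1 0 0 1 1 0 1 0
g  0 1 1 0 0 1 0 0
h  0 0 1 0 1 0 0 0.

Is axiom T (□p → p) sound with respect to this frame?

No

Axiom T corresponds to the accessibility relation being reflexive.
Reflexive: no — b is not related to itself.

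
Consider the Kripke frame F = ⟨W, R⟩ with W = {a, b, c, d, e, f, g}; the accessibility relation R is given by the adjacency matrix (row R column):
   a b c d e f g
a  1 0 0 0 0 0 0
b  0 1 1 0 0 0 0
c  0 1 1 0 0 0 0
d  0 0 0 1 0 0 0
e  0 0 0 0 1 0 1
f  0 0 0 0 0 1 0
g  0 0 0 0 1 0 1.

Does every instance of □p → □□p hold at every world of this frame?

Axiom 4 corresponds to the accessibility relation being transitive.
Transitive: yes — every two-step R-path is closed by a direct edge.

Yes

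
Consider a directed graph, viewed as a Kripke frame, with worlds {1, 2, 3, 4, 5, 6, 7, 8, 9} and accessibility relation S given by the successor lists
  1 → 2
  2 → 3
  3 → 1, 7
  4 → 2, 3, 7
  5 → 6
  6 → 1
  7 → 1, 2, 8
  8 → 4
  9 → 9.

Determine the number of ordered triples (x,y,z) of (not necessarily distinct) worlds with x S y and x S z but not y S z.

22

Enumerating: (1,2,2), (2,3,3), (3,1,1), (3,1,7), (3,7,7), (4,2,2), (4,2,7), (4,3,2), (4,3,3), (4,7,3), (4,7,7), (5,6,6), … and 10 more.
Total: 22.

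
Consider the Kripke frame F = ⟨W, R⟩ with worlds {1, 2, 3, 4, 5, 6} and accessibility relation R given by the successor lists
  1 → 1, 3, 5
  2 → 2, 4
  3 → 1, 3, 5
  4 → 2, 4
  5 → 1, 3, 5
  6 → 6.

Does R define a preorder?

Yes

Reflexive: yes — every world is R-related to itself.
Transitive: yes — every two-step R-path is closed by a direct edge.
So R is a preorder.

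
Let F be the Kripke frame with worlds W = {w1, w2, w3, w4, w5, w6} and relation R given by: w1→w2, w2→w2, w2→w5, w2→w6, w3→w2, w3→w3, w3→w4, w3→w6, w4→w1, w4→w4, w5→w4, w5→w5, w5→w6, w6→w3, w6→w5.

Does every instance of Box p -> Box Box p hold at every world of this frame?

Axiom 4 corresponds to the accessibility relation being transitive.
Transitive: no — w1 R w2 and w2 R w5, but not w1 R w5.

No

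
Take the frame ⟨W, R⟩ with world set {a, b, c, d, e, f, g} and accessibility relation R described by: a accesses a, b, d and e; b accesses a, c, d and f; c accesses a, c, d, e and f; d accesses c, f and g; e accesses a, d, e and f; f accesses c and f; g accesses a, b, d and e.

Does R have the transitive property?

No

Transitive: no — a R b and b R c, but not a R c.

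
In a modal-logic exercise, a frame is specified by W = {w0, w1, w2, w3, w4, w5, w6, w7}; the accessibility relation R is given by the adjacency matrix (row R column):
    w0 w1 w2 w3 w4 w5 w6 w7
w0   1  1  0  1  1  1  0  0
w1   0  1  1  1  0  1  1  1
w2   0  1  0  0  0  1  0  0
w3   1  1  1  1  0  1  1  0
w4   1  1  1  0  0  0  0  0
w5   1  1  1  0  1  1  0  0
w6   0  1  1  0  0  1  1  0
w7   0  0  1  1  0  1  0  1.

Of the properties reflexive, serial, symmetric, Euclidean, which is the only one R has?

Reflexive: no — w2 is not related to itself.
Serial: yes — every world has a successor (e.g. w0 R w0).
Symmetric: no — w0 R w1 but not w1 R w0.
Euclidean: no — w0 R w1 and w0 R w4, but not w1 R w4.
Only serial holds.

serial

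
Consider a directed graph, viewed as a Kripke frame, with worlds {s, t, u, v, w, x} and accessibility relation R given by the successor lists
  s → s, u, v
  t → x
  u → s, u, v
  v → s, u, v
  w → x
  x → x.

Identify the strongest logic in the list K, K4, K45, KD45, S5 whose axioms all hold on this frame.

Transitive (axiom 4): yes — every two-step R-path is closed by a direct edge.
Euclidean (axiom 5): yes — any two successors of a common world are R-related.
Serial (axiom D): yes — every world has a successor (e.g. s R s).
Reflexive (axiom T): no — t is not related to itself.
So F validates K, K4, K45, KD45; S5 would additionally require R to be reflexive. The strongest is KD45.

KD45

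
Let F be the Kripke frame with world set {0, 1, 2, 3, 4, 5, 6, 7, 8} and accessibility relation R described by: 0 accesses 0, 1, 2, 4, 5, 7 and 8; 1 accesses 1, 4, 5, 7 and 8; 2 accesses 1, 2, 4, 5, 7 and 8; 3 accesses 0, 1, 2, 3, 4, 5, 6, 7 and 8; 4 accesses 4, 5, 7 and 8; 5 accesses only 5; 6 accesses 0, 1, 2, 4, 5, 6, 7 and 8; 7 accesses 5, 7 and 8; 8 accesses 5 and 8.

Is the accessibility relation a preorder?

Reflexive: yes — every world is R-related to itself.
Transitive: yes — every two-step R-path is closed by a direct edge.
So R is a preorder.

Yes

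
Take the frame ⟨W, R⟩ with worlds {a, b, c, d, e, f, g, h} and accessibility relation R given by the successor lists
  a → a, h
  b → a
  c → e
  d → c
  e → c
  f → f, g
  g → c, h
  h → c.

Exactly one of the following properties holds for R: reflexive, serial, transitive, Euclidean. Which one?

Reflexive: no — b is not related to itself.
Serial: yes — every world has a successor (e.g. a R a).
Transitive: no — a R h and h R c, but not a R c.
Euclidean: no — g R c and g R h, but not c R h.
Only serial holds.

serial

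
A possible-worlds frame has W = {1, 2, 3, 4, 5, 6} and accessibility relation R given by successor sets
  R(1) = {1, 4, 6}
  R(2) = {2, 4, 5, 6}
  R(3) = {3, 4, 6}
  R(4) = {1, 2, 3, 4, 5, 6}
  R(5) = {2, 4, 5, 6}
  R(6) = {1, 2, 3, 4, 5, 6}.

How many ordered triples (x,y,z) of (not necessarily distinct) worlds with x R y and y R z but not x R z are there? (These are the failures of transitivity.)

Enumerating: (1,4,2), (1,4,3), (1,4,5), (1,6,2), (1,6,3), (1,6,5), (2,4,1), (2,4,3), (2,6,1), (2,6,3), (3,4,1), (3,4,2), … and 8 more.
Total: 20.

20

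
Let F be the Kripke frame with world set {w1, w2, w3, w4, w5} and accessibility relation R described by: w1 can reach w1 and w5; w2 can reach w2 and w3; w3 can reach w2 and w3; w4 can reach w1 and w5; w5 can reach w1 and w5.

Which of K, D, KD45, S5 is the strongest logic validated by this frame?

KD45

Serial (axiom D): yes — every world has a successor (e.g. w1 R w1).
Euclidean (axiom 5): yes — any two successors of a common world are R-related.
Transitive (axiom 4): yes — every two-step R-path is closed by a direct edge.
Reflexive (axiom T): no — w4 is not related to itself.
So F validates K, D, KD45; S5 would additionally require R to be reflexive. The strongest is KD45.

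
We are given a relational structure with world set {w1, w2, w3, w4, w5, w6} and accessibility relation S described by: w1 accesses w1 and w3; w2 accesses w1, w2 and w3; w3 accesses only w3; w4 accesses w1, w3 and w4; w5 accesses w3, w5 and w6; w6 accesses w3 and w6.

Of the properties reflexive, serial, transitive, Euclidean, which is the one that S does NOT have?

Euclidean

Reflexive: yes — every world is S-related to itself.
Serial: yes — every world has a successor (e.g. w1 S w1).
Transitive: yes — every two-step S-path is closed by a direct edge.
Euclidean: no — w2 S w3 and w2 S w1, but not w3 S w1.
Only Euclidean fails.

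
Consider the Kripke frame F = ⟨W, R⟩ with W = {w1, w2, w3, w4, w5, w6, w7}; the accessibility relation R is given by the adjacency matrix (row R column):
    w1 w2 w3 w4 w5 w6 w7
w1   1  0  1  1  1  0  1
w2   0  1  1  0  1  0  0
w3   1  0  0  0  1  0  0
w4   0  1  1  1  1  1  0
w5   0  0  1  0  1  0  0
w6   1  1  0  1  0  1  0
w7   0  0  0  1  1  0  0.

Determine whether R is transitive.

Transitive: no — w1 R w4 and w4 R w2, but not w1 R w2.

No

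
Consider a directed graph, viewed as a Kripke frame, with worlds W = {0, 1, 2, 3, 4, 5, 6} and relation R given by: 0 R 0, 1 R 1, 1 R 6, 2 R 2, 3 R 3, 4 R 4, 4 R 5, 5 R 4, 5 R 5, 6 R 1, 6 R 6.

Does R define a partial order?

Reflexive: yes — every world is R-related to itself.
Transitive: yes — every two-step R-path is closed by a direct edge.
Antisymmetric: no — 1 R 6 and 6 R 1 with 1 ≠ 6.
So R is not a partial order.

No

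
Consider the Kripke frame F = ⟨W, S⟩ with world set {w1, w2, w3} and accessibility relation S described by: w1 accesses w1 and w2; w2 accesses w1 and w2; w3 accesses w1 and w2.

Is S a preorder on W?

Reflexive: no — w3 is not related to itself.
Transitive: yes — every two-step S-path is closed by a direct edge.
So S is not a preorder.

No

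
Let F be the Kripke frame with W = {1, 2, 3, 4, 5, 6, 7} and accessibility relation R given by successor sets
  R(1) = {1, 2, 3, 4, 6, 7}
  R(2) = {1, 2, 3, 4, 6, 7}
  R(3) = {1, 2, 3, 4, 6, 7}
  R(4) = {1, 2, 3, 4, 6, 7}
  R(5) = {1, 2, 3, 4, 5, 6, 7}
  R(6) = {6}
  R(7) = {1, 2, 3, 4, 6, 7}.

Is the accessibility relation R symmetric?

Symmetric: no — 1 R 6 but not 6 R 1.

No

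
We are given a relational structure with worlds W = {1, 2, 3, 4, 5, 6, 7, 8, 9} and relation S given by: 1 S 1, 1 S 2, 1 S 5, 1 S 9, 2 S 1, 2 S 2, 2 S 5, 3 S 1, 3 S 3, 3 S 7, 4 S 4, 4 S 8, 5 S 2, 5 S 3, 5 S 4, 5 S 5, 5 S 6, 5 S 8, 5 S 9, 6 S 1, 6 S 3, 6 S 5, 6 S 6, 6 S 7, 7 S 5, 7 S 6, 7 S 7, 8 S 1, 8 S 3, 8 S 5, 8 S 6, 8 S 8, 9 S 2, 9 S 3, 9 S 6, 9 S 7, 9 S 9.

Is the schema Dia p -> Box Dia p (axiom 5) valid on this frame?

No

By correspondence theory, 5 is valid on a frame iff S is Euclidean.
Euclidean: no — 1 S 2 and 1 S 9, but not 2 S 9.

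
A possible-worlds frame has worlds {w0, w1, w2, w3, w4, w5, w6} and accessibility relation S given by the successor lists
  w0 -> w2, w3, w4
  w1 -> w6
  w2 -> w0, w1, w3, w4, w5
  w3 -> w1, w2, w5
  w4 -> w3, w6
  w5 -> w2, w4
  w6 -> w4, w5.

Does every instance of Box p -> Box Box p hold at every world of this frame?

No

By correspondence theory, 4 is valid on a frame iff S is transitive.
Transitive: no — w0 S w2 and w2 S w1, but not w0 S w1.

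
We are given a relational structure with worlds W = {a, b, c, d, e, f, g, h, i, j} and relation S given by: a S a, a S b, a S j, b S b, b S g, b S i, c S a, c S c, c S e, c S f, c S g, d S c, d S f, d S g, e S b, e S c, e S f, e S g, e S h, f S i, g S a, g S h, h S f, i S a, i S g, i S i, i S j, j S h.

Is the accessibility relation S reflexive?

No

Reflexive: no — d is not related to itself.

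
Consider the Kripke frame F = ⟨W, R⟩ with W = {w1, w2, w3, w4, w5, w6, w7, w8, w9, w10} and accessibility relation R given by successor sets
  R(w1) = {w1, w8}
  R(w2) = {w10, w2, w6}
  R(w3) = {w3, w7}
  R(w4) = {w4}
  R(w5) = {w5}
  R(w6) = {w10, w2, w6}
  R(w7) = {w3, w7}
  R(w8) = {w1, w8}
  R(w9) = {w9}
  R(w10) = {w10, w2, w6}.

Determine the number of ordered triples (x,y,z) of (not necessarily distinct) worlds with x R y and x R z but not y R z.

0

R is Euclidean; there are no such tuples.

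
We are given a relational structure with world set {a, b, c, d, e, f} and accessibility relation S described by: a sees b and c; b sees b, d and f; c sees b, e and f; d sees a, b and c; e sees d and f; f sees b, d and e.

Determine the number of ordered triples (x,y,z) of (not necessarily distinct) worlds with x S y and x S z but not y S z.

22

Enumerating: (a,b,c), (a,c,c), (b,d,d), (b,d,f), (b,f,f), (c,b,e), (c,e,b), (c,e,e), (c,f,f), (d,a,a), (d,b,a), (d,b,c), … and 10 more.
Total: 22.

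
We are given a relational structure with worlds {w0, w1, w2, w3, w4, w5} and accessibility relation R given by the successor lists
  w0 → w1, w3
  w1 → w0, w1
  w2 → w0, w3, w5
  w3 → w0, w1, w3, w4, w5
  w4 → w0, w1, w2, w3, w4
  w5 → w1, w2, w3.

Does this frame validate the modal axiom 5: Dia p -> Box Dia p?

Axiom 5 corresponds to the accessibility relation being Euclidean.
Euclidean: no — w0 R w1 and w0 R w3, but not w1 R w3.

No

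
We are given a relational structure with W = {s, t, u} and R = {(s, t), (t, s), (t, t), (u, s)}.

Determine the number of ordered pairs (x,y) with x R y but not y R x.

Enumerating: (u,s).

1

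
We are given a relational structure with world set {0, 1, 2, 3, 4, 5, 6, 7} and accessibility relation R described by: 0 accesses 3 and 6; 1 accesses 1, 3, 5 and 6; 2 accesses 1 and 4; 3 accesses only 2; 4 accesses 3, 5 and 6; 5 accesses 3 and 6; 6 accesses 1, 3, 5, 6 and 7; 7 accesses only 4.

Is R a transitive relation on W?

No

Transitive: no — 0 R 3 and 3 R 2, but not 0 R 2.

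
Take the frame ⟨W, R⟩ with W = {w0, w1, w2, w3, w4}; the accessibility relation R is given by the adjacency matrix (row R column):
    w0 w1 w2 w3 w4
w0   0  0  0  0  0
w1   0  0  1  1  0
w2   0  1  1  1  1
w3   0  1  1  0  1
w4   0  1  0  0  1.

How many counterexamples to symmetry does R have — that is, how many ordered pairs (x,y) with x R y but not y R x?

3

Enumerating: (w2,w4), (w3,w4), (w4,w1).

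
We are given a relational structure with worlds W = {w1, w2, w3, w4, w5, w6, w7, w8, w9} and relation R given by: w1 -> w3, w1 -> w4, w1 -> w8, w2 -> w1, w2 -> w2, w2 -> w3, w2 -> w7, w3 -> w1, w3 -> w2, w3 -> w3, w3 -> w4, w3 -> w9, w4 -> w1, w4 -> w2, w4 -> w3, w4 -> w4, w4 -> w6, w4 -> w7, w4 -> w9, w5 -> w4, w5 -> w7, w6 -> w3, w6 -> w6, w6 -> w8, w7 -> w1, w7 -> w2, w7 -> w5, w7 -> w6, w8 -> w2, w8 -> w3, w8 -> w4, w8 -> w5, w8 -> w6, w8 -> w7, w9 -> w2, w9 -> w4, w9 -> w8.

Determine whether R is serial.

Serial: yes — every world has a successor (e.g. w1 R w3).

Yes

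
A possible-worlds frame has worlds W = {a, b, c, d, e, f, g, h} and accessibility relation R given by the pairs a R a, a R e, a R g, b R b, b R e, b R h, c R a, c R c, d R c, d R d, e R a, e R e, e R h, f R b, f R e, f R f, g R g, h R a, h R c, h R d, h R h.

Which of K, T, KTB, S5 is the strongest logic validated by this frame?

Reflexive (axiom T): yes — every world is R-related to itself.
Symmetric (axiom B): no — a R g but not g R a.
Euclidean (axiom 5): no — a R e and a R g, but not e R g.
So F validates K, T; KTB would additionally require R to be symmetric. The strongest is T.

T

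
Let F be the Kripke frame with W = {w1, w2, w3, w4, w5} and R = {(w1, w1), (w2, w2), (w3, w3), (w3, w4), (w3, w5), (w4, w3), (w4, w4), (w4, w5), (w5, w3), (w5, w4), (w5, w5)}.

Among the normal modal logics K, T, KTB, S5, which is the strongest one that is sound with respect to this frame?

S5

Reflexive (axiom T): yes — every world is R-related to itself.
Symmetric (axiom B): yes — every pair in R has its reverse in R.
Euclidean (axiom 5): yes — any two successors of a common world are R-related.
So F validates K, T, KTB, S5. The strongest is S5.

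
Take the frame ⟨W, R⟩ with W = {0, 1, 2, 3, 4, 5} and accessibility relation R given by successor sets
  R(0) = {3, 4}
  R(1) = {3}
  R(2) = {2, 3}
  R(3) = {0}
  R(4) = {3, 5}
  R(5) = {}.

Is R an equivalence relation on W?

No

Reflexive: no — 0 is not related to itself.
Symmetric: no — 0 R 4 but not 4 R 0.
Transitive: no — 0 R 4 and 4 R 5, but not 0 R 5.
So R is not an equivalence relation.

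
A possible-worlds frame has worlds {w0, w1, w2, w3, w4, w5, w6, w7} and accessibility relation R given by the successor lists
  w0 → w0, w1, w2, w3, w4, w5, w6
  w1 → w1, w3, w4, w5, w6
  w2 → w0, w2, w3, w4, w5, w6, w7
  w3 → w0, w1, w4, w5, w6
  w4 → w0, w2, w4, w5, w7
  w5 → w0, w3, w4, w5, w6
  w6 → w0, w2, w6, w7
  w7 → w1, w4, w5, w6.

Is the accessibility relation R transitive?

Transitive: no — w0 R w2 and w2 R w7, but not w0 R w7.

No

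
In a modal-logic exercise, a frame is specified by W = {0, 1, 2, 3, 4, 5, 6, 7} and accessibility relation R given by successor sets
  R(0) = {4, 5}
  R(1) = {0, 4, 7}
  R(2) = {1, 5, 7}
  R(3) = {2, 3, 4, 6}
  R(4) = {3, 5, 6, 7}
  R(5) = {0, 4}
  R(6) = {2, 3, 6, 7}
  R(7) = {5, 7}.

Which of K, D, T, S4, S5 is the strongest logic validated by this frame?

D

Serial (axiom D): yes — every world has a successor (e.g. 0 R 4).
Reflexive (axiom T): no — 0 is not related to itself.
Transitive (axiom 4): no — 0 R 4 and 4 R 3, but not 0 R 3.
Euclidean (axiom 5): no — 1 R 0 and 1 R 7, but not 0 R 7.
So F validates K, D; T would additionally require R to be reflexive. The strongest is D.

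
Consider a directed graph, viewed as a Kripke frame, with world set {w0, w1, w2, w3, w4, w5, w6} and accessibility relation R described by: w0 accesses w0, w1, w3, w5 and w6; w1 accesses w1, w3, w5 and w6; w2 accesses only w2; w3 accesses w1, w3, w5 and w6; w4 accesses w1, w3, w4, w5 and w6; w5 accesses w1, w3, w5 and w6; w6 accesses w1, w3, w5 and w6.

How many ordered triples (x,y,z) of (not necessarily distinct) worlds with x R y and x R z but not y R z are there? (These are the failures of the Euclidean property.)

8

Enumerating: (w0,w1,w0), (w0,w3,w0), (w0,w5,w0), (w0,w6,w0), (w4,w1,w4), (w4,w3,w4), (w4,w5,w4), (w4,w6,w4).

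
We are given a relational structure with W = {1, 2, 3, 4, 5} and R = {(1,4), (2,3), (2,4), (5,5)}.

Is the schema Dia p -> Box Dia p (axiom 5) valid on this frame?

Axiom 5 corresponds to the accessibility relation being Euclidean.
Euclidean: no — 2 R 3 and 2 R 4, but not 3 R 4.

No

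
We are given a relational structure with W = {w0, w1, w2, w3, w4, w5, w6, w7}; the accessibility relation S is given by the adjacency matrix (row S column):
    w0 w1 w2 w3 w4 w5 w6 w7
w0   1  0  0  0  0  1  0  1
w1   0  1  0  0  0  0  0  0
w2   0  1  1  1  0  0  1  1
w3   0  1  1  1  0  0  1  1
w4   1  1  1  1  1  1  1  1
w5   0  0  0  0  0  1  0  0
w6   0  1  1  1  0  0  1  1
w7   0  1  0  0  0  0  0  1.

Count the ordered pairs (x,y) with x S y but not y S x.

Enumerating: (w0,w5), (w0,w7), (w2,w1), (w2,w7), (w3,w1), (w3,w7), (w4,w0), (w4,w1), (w4,w2), (w4,w3), (w4,w5), (w4,w6), (w4,w7), (w6,w1), (w6,w7), (w7,w1).

16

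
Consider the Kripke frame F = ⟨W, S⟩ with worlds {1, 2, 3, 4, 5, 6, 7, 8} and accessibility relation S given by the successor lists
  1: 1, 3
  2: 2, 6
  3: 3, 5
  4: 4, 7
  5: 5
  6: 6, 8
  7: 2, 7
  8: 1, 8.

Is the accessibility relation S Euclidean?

Euclidean: no — 1 S 3 and 1 S 1, but not 3 S 1.

No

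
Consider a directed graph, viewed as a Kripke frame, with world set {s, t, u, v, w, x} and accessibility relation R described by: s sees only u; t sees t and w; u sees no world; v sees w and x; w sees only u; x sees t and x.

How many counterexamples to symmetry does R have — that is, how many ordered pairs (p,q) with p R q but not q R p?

Enumerating: (s,u), (t,w), (v,w), (v,x), (w,u), (x,t).

6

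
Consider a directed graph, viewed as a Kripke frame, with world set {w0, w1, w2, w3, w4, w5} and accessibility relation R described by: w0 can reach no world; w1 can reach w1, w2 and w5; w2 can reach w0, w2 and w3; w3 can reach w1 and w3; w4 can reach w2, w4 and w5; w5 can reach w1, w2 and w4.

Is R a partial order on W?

No

Reflexive: no — w0 is not related to itself.
Transitive: no — w1 R w2 and w2 R w0, but not w1 R w0.
Antisymmetric: no — w1 R w5 and w5 R w1 with w1 ≠ w5.
So R is not a partial order.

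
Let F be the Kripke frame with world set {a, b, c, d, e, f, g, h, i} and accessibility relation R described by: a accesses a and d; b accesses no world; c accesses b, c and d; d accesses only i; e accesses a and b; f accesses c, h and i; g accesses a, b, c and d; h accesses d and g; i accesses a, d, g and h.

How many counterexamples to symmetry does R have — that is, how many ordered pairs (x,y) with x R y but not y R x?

17

Enumerating: (a,d), (c,b), (c,d), (e,a), (e,b), (f,c), (f,h), (f,i), (g,a), (g,b), (g,c), (g,d), (h,d), (h,g), (i,a), (i,g), (i,h).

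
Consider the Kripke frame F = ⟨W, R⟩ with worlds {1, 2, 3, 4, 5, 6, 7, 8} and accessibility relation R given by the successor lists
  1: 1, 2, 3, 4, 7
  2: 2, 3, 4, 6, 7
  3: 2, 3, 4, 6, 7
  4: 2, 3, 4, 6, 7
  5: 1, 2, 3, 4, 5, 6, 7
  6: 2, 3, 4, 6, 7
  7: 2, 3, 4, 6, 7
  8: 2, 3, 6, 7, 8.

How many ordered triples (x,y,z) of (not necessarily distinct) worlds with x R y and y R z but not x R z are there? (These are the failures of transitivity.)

Enumerating: (1,2,6), (1,3,6), (1,4,6), (1,7,6), (8,2,4), (8,3,4), (8,6,4), (8,7,4).

8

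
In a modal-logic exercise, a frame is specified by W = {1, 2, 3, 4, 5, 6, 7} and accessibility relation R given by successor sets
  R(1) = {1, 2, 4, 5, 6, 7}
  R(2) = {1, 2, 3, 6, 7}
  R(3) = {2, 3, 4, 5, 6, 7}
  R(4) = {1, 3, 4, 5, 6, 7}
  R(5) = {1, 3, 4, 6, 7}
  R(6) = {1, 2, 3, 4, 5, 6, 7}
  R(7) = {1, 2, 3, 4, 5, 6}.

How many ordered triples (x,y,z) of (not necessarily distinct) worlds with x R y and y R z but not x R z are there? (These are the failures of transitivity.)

37

Enumerating: (1,2,3), (1,4,3), (1,5,3), (1,6,3), (1,7,3), (2,1,4), (2,1,5), (2,3,4), (2,3,5), (2,6,4), (2,6,5), (2,7,4), … and 25 more.
Total: 37.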